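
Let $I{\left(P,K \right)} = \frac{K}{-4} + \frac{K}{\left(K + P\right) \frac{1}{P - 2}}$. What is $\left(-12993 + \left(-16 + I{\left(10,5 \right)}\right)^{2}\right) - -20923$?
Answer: $\frac{1172545}{144} \approx 8142.7$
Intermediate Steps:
$I{\left(P,K \right)} = - \frac{K}{4} + \frac{K \left(-2 + P\right)}{K + P}$ ($I{\left(P,K \right)} = K \left(- \frac{1}{4}\right) + \frac{K}{\left(K + P\right) \frac{1}{-2 + P}} = - \frac{K}{4} + \frac{K}{\frac{1}{-2 + P} \left(K + P\right)} = - \frac{K}{4} + K \frac{-2 + P}{K + P} = - \frac{K}{4} + \frac{K \left(-2 + P\right)}{K + P}$)
$\left(-12993 + \left(-16 + I{\left(10,5 \right)}\right)^{2}\right) - -20923 = \left(-12993 + \left(-16 + \frac{1}{4} \cdot 5 \frac{1}{5 + 10} \left(-8 - 5 + 3 \cdot 10\right)\right)^{2}\right) - -20923 = \left(-12993 + \left(-16 + \frac{1}{4} \cdot 5 \cdot \frac{1}{15} \left(-8 - 5 + 30\right)\right)^{2}\right) + 20923 = \left(-12993 + \left(-16 + \frac{1}{4} \cdot 5 \cdot \frac{1}{15} \cdot 17\right)^{2}\right) + 20923 = \left(-12993 + \left(-16 + \frac{17}{12}\right)^{2}\right) + 20923 = \left(-12993 + \left(- \frac{175}{12}\right)^{2}\right) + 20923 = \left(-12993 + \frac{30625}{144}\right) + 20923 = - \frac{1840367}{144} + 20923 = \frac{1172545}{144}$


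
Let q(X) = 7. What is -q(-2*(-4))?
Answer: -7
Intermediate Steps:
-q(-2*(-4)) = -1*7 = -7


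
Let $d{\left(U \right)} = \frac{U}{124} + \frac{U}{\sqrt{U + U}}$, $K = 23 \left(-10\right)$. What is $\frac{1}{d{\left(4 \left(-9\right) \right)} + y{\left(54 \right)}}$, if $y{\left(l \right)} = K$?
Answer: $- \frac{221309}{50982619} - \frac{2883 i \sqrt{2}}{50982619} \approx -0.0043409 - 7.9972 \cdot 10^{-5} i$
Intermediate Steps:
$K = -230$
$d{\left(U \right)} = \frac{U}{124} + \frac{\sqrt{2} \sqrt{U}}{2}$ ($d{\left(U \right)} = U \frac{1}{124} + \frac{U}{\sqrt{2 U}} = \frac{U}{124} + \frac{U}{\sqrt{2} \sqrt{U}} = \frac{U}{124} + U \frac{\sqrt{2}}{2 \sqrt{U}} = \frac{U}{124} + \frac{\sqrt{2} \sqrt{U}}{2}$)
$y{\left(l \right)} = -230$
$\frac{1}{d{\left(4 \left(-9\right) \right)} + y{\left(54 \right)}} = \frac{1}{\left(\frac{4 \left(-9\right)}{124} + \frac{\sqrt{2} \sqrt{4 \left(-9\right)}}{2}\right) - 230} = \frac{1}{\left(\frac{1}{124} \left(-36\right) + \frac{\sqrt{2} \sqrt{-36}}{2}\right) - 230} = \frac{1}{\left(- \frac{9}{31} + \frac{\sqrt{2} \cdot 6 i}{2}\right) - 230} = \frac{1}{\left(- \frac{9}{31} + 3 i \sqrt{2}\right) - 230} = \frac{1}{- \frac{7139}{31} + 3 i \sqrt{2}}$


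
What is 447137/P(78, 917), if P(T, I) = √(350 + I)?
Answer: 447137*√1267/1267 ≈ 12562.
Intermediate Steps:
447137/P(78, 917) = 447137/(√(350 + 917)) = 447137/(√1267) = 447137*(√1267/1267) = 447137*√1267/1267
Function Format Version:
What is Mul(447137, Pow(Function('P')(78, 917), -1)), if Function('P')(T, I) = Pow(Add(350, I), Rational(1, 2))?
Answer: Mul(Rational(447137, 1267), Pow(1267, Rational(1, 2))) ≈ 12562.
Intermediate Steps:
Mul(447137, Pow(Function('P')(78, 917), -1)) = Mul(447137, Pow(Pow(Add(350, 917), Rational(1, 2)), -1)) = Mul(447137, Pow(Pow(1267, Rational(1, 2)), -1)) = Mul(447137, Mul(Rational(1, 1267), Pow(1267, Rational(1, 2)))) = Mul(Rational(447137, 1267), Pow(1267, Rational(1, 2)))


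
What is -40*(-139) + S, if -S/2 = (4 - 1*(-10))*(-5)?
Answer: 5700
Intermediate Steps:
S = 140 (S = -2*(4 - 1*(-10))*(-5) = -2*(4 + 10)*(-5) = -28*(-5) = -2*(-70) = 140)
-40*(-139) + S = -40*(-139) + 140 = 5560 + 140 = 5700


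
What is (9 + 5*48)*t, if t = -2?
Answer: -498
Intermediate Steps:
(9 + 5*48)*t = (9 + 5*48)*(-2) = (9 + 240)*(-2) = 249*(-2) = -498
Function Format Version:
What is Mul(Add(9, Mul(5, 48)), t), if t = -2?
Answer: -498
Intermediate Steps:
Mul(Add(9, Mul(5, 48)), t) = Mul(Add(9, Mul(5, 48)), -2) = Mul(Add(9, 240), -2) = Mul(249, -2) = -498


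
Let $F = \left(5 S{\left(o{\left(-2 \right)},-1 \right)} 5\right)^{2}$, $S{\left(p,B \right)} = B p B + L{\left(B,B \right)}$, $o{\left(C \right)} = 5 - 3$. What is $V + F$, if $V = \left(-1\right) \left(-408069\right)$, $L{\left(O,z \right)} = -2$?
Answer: $408069$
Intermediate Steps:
$o{\left(C \right)} = 2$ ($o{\left(C \right)} = 5 - 3 = 2$)
$S{\left(p,B \right)} = -2 + p B^{2}$ ($S{\left(p,B \right)} = B p B - 2 = p B^{2} - 2 = -2 + p B^{2}$)
$F = 0$ ($F = \left(5 \left(-2 + 2 \left(-1\right)^{2}\right) 5\right)^{2} = \left(5 \left(-2 + 2 \cdot 1\right) 5\right)^{2} = \left(5 \left(-2 + 2\right) 5\right)^{2} = \left(5 \cdot 0 \cdot 5\right)^{2} = \left(0 \cdot 5\right)^{2} = 0^{2} = 0$)
$V = 408069$
$V + F = 408069 + 0 = 408069$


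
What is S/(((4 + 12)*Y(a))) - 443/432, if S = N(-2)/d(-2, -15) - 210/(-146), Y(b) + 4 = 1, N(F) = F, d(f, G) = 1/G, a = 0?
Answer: -26497/15768 ≈ -1.6804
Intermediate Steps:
Y(b) = -3 (Y(b) = -4 + 1 = -3)
S = 2295/73 (S = -2/(1/(-15)) - 210/(-146) = -2/(-1/15) - 210*(-1/146) = -2*(-15) + 105/73 = 30 + 105/73 = 2295/73 ≈ 31.438)
S/(((4 + 12)*Y(a))) - 443/432 = 2295/(73*(((4 + 12)*(-3)))) - 443/432 = 2295/(73*((16*(-3)))) - 443*1/432 = (2295/73)/(-48) - 443/432 = (2295/73)*(-1/48) - 443/432 = -765/1168 - 443/432 = -26497/15768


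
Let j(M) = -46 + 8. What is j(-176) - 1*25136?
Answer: -25174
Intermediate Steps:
j(M) = -38
j(-176) - 1*25136 = -38 - 1*25136 = -38 - 25136 = -25174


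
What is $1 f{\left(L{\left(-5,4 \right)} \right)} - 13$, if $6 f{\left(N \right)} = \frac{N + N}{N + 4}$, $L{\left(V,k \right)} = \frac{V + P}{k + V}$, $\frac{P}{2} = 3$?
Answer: $- \frac{118}{9} \approx -13.111$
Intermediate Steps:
$P = 6$ ($P = 2 \cdot 3 = 6$)
$L{\left(V,k \right)} = \frac{6 + V}{V + k}$ ($L{\left(V,k \right)} = \frac{V + 6}{k + V} = \frac{6 + V}{V + k}$)
$f{\left(N \right)} = \frac{N}{3 \left(4 + N\right)}$ ($f{\left(N \right)} = \frac{\left(N + N\right) \frac{1}{N + 4}}{6} = \frac{2 N \frac{1}{4 + N}}{6} = \frac{N}{3 \left(4 + N\right)}$)
$1 f{\left(L{\left(-5,4 \right)} \right)} - 13 = 1 \frac{\frac{1}{-5 + 4} \left(6 - 5\right)}{3 \left(4 + \frac{6 - 5}{-5 + 4}\right)} - 13 = 1 \frac{\frac{1}{-1} \cdot 1}{3 \left(4 + \frac{1}{-1} \cdot 1\right)} - 13 = 1 \frac{\left(-1\right) 1}{3 \left(4 - 1\right)} - 13 = 1 \cdot \frac{1}{3} \left(-1\right) \frac{1}{4 - 1} - 13 = 1 \cdot \frac{1}{3} \left(-1\right) \frac{1}{3} - 13 = 1 \left(- \frac{1}{9}\right) - 13 = - \frac{1}{9} - 13 = - \frac{118}{9}$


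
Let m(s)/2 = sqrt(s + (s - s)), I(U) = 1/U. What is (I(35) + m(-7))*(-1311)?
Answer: -1311/35 - 2622*I*sqrt(7) ≈ -37.457 - 6937.2*I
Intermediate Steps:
m(s) = 2*sqrt(s) (m(s) = 2*sqrt(s + (s - s)) = 2*sqrt(s + 0) = 2*sqrt(s))
(I(35) + m(-7))*(-1311) = (1/35 + 2*sqrt(-7))*(-1311) = (1/35 + 2*(I*sqrt(7)))*(-1311) = (1/35 + 2*I*sqrt(7))*(-1311) = -1311/35 - 2622*I*sqrt(7)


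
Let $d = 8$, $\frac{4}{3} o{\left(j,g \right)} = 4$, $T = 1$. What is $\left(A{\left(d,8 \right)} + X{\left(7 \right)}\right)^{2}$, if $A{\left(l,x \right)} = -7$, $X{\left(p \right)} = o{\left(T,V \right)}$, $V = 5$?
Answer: $16$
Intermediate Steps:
$o{\left(j,g \right)} = 3$ ($o{\left(j,g \right)} = \frac{3}{4} \cdot 4 = 3$)
$X{\left(p \right)} = 3$
$\left(A{\left(d,8 \right)} + X{\left(7 \right)}\right)^{2} = \left(-7 + 3\right)^{2} = \left(-4\right)^{2} = 16$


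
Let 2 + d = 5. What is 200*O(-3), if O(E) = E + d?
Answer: 0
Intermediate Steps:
d = 3 (d = -2 + 5 = 3)
O(E) = 3 + E (O(E) = E + 3 = 3 + E)
200*O(-3) = 200*(3 - 3) = 200*0 = 0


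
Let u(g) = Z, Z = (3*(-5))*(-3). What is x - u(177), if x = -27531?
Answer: -27576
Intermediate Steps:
Z = 45 (Z = -15*(-3) = 45)
u(g) = 45
x - u(177) = -27531 - 1*45 = -27531 - 45 = -27576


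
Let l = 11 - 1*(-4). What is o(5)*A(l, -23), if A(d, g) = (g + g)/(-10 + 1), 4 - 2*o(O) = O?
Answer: -23/9 ≈ -2.5556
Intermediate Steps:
o(O) = 2 - O/2
l = 15 (l = 11 + 4 = 15)
A(d, g) = -2*g/9 (A(d, g) = (2*g)/(-9) = (2*g)*(-⅑) = -2*g/9)
o(5)*A(l, -23) = (2 - ½*5)*(-2/9*(-23)) = (2 - 5/2)*(46/9) = -½*46/9 = -23/9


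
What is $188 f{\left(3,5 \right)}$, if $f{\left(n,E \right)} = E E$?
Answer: $4700$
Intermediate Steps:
$f{\left(n,E \right)} = E^{2}$
$188 f{\left(3,5 \right)} = 188 \cdot 5^{2} = 188 \cdot 25 = 4700$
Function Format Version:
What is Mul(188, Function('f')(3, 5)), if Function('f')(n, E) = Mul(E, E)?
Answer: 4700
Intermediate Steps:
Function('f')(n, E) = Pow(E, 2)
Mul(188, Function('f')(3, 5)) = Mul(188, Pow(5, 2)) = Mul(188, 25) = 4700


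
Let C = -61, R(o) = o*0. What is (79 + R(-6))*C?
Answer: -4819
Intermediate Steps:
R(o) = 0
(79 + R(-6))*C = (79 + 0)*(-61) = 79*(-61) = -4819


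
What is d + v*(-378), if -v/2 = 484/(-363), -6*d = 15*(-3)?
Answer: -2001/2 ≈ -1000.5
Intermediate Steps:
d = 15/2 (d = -5*(-3)/2 = -⅙*(-45) = 15/2 ≈ 7.5000)
v = 8/3 (v = -968/(-363) = -968*(-1)/363 = -2*(-4/3) = 8/3 ≈ 2.6667)
d + v*(-378) = 15/2 + (8/3)*(-378) = 15/2 - 1008 = -2001/2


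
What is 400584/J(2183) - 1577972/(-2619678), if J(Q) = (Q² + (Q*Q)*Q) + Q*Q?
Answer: 8215915168122466/13638821011602135 ≈ 0.60239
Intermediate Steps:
J(Q) = Q³ + 2*Q² (J(Q) = (Q² + Q²*Q) + Q² = (Q² + Q³) + Q² = Q³ + 2*Q²)
400584/J(2183) - 1577972/(-2619678) = 400584/((2183²*(2 + 2183))) - 1577972/(-2619678) = 400584/((4765489*2185)) - 1577972*(-1/2619678) = 400584/10412593465 + 788986/1309839 = 8215915168122466/13638821011602135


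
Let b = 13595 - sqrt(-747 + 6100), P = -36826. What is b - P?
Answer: 50421 - sqrt(5353) ≈ 50348.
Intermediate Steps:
b = 13595 - sqrt(5353) ≈ 13522.
b - P = (13595 - sqrt(5353)) - 1*(-36826) = (13595 - sqrt(5353)) + 36826 = 50421 - sqrt(5353)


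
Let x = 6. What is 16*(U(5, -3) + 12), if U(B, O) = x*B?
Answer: 672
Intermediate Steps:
U(B, O) = 6*B
16*(U(5, -3) + 12) = 16*(6*5 + 12) = 16*(30 + 12) = 16*42 = 672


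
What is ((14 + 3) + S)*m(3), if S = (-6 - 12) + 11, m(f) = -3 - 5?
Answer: -80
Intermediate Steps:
m(f) = -8
S = -7 (S = -18 + 11 = -7)
((14 + 3) + S)*m(3) = ((14 + 3) - 7)*(-8) = (17 - 7)*(-8) = 10*(-8) = -80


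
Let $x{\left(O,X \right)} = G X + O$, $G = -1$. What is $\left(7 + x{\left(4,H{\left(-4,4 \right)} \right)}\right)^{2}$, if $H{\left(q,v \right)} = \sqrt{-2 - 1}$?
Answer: $\left(11 - i \sqrt{3}\right)^{2} \approx 118.0 - 38.105 i$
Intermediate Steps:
$H{\left(q,v \right)} = i \sqrt{3}$ ($H{\left(q,v \right)} = \sqrt{-3} = i \sqrt{3}$)
$x{\left(O,X \right)} = O - X$ ($x{\left(O,X \right)} = - X + O = O - X$)
$\left(7 + x{\left(4,H{\left(-4,4 \right)} \right)}\right)^{2} = \left(7 + \left(4 - i \sqrt{3}\right)\right)^{2} = \left(11 - i \sqrt{3}\right)^{2}$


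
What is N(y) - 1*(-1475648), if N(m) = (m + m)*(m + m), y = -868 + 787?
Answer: 1501892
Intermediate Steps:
y = -81
N(m) = 4*m² (N(m) = (2*m)*(2*m) = 4*m²)
N(y) - 1*(-1475648) = 4*(-81)² - 1*(-1475648) = 4*6561 + 1475648 = 26244 + 1475648 = 1501892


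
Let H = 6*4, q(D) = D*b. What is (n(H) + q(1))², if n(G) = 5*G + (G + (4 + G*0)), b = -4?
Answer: 20736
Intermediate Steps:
q(D) = -4*D (q(D) = D*(-4) = -4*D)
H = 24
n(G) = 4 + 6*G (n(G) = 5*G + (G + (4 + 0)) = 5*G + (G + 4) = 5*G + (4 + G) = 4 + 6*G)
(n(H) + q(1))² = ((4 + 6*24) - 4*1)² = ((4 + 144) - 4)² = (148 - 4)² = 144² = 20736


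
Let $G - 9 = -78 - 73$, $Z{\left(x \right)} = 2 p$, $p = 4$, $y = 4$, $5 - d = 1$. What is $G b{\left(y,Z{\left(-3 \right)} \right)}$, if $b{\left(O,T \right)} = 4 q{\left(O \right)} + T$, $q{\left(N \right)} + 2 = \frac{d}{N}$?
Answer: $-568$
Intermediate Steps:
$d = 4$ ($d = 5 - 1 = 4$)
$q{\left(N \right)} = -2 + \frac{4}{N}$
$Z{\left(x \right)} = 8$ ($Z{\left(x \right)} = 2 \cdot 4 = 8$)
$b{\left(O,T \right)} = -8 + T + \frac{16}{O}$ ($b{\left(O,T \right)} = 4 \left(-2 + \frac{4}{O}\right) + T = \left(-8 + \frac{16}{O}\right) + T = -8 + T + \frac{16}{O}$)
$G = -142$ ($G = 9 - 151 = -142$)
$G b{\left(y,Z{\left(-3 \right)} \right)} = - 142 \left(-8 + 8 + \frac{16}{4}\right) = - 142 \left(-8 + 8 + 16 \cdot \frac{1}{4}\right) = - 142 \left(-8 + 8 + 4\right) = \left(-142\right) 4 = -568$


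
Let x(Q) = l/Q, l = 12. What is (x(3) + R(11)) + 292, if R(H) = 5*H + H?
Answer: 362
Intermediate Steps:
R(H) = 6*H
x(Q) = 12/Q
(x(3) + R(11)) + 292 = (12/3 + 6*11) + 292 = (12*(⅓) + 66) + 292 = (4 + 66) + 292 = 70 + 292 = 362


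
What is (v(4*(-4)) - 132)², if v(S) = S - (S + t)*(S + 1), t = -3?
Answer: 187489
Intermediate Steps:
v(S) = S - (1 + S)*(-3 + S) (v(S) = S - (S - 3)*(S + 1) = S - (-3 + S)*(1 + S) = S - (1 + S)*(-3 + S))
(v(4*(-4)) - 132)² = ((3 - (4*(-4))² + 3*(4*(-4))) - 132)² = ((3 - 1*(-16)² + 3*(-16)) - 132)² = ((3 - 1*256 - 48) - 132)² = ((3 - 256 - 48) - 132)² = (-301 - 132)² = (-433)² = 187489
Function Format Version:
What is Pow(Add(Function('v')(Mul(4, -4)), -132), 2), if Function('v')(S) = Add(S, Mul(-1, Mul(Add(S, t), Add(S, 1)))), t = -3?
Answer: 187489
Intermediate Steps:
Function('v')(S) = Add(S, Mul(-1, Add(1, S), Add(-3, S))) (Function('v')(S) = Add(S, Mul(-1, Mul(Add(S, -3), Add(S, 1)))) = Add(S, Mul(-1, Mul(Add(-3, S), Add(1, S)))) = Add(S, Mul(-1, Mul(Add(1, S), Add(-3, S)))) = Add(S, Mul(-1, Add(1, S), Add(-3, S))))
Pow(Add(Function('v')(Mul(4, -4)), -132), 2) = Pow(Add(Add(3, Mul(-1, Pow(Mul(4, -4), 2)), Mul(3, Mul(4, -4))), -132), 2) = Pow(Add(Add(3, Mul(-1, Pow(-16, 2)), Mul(3, -16)), -132), 2) = Pow(Add(Add(3, Mul(-1, 256), -48), -132), 2) = Pow(Add(Add(3, -256, -48), -132), 2) = Pow(Add(-301, -132), 2) = Pow(-433, 2) = 187489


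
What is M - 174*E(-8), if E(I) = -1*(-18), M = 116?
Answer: -3016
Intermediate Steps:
E(I) = 18
M - 174*E(-8) = 116 - 174*18 = 116 - 3132 = -3016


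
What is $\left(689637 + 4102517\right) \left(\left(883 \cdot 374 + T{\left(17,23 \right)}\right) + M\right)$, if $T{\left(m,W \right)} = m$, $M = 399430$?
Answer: $3496782060106$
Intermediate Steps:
$\left(689637 + 4102517\right) \left(\left(883 \cdot 374 + T{\left(17,23 \right)}\right) + M\right) = \left(689637 + 4102517\right) \left(\left(883 \cdot 374 + 17\right) + 399430\right) = 4792154 \left(\left(330242 + 17\right) + 399430\right) = 4792154 \left(330259 + 399430\right) = 4792154 \cdot 729689 = 3496782060106$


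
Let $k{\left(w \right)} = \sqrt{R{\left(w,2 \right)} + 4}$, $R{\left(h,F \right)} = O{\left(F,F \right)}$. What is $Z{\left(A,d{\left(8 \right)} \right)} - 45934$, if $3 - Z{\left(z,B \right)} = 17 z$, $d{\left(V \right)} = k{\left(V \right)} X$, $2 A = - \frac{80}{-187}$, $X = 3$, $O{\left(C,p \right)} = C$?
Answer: $- \frac{505281}{11} \approx -45935.0$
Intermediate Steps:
$R{\left(h,F \right)} = F$
$k{\left(w \right)} = \sqrt{6}$ ($k{\left(w \right)} = \sqrt{2 + 4} = \sqrt{6}$)
$A = \frac{40}{187}$ ($A = \frac{\left(-80\right) \frac{1}{-187}}{2} = \frac{\left(-80\right) \left(- \frac{1}{187}\right)}{2} = \frac{1}{2} \cdot \frac{80}{187} = \frac{40}{187} \approx 0.2139$)
$d{\left(V \right)} = 3 \sqrt{6}$ ($d{\left(V \right)} = \sqrt{6} \cdot 3 = 3 \sqrt{6}$)
$Z{\left(z,B \right)} = 3 - 17 z$
$Z{\left(A,d{\left(8 \right)} \right)} - 45934 = \left(3 - \frac{40}{11}\right) - 45934 = - \frac{7}{11} - 45934 = - \frac{505281}{11}$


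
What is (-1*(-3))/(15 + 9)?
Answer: ⅛ ≈ 0.12500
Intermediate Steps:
(-1*(-3))/(15 + 9) = 3/24 = 3*(1/24) = ⅛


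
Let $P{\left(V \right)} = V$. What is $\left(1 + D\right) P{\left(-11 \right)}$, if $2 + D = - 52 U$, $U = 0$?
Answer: $11$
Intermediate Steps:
$D = -2$ ($D = -2 - 0 = -2 + 0 = -2$)
$\left(1 + D\right) P{\left(-11 \right)} = \left(1 - 2\right) \left(-11\right) = \left(-1\right) \left(-11\right) = 11$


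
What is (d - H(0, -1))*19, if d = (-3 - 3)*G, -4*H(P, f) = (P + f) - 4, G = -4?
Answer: 1729/4 ≈ 432.25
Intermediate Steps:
H(P, f) = 1 - P/4 - f/4 (H(P, f) = -((P + f) - 4)/4 = -(-4 + P + f)/4 = 1 - P/4 - f/4)
d = 24 (d = (-3 - 3)*(-4) = -6*(-4) = 24)
(d - H(0, -1))*19 = (24 - (1 - ¼*0 - ¼*(-1)))*19 = (24 - (1 + 0 + ¼))*19 = (24 - 1*5/4)*19 = (24 - 5/4)*19 = (91/4)*19 = 1729/4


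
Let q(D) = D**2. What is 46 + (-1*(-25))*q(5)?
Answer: 671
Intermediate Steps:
46 + (-1*(-25))*q(5) = 46 - 1*(-25)*5**2 = 46 + 25*25 = 46 + 625 = 671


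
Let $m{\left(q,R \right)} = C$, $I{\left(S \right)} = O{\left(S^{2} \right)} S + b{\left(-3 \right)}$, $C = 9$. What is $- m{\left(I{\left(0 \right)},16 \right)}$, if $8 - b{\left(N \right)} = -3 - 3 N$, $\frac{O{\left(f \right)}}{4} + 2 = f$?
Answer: $-9$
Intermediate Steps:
$O{\left(f \right)} = -8 + 4 f$
$b{\left(N \right)} = 11 + 3 N$ ($b{\left(N \right)} = 8 - \left(-3 - 3 N\right) = 8 + \left(3 + 3 N\right) = 11 + 3 N$)
$I{\left(S \right)} = 2 + S \left(-8 + 4 S^{2}\right)$ ($I{\left(S \right)} = \left(-8 + 4 S^{2}\right) S + \left(11 + 3 \left(-3\right)\right) = S \left(-8 + 4 S^{2}\right) + \left(11 - 9\right) = S \left(-8 + 4 S^{2}\right) + 2 = 2 + S \left(-8 + 4 S^{2}\right)$)
$m{\left(q,R \right)} = 9$
$- m{\left(I{\left(0 \right)},16 \right)} = \left(-1\right) 9 = -9$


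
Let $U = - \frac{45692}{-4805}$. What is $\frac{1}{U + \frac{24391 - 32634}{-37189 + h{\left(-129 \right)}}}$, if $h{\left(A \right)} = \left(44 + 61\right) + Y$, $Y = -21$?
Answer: $\frac{7131581}{69400371} \approx 0.10276$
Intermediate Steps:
$h{\left(A \right)} = 84$ ($h{\left(A \right)} = \left(44 + 61\right) - 21 = 105 - 21 = 84$)
$U = \frac{45692}{4805}$ ($U = \left(-45692\right) \left(- \frac{1}{4805}\right) = \frac{45692}{4805} \approx 9.5093$)
$\frac{1}{U + \frac{24391 - 32634}{-37189 + h{\left(-129 \right)}}} = \frac{1}{\frac{45692}{4805} + \frac{24391 - 32634}{-37189 + 84}} = \frac{1}{\frac{45692}{4805} - \frac{8243}{-37105}} = \frac{1}{\frac{45692}{4805} - - \frac{8243}{37105}} = \frac{1}{\frac{45692}{4805} + \frac{8243}{37105}} = \frac{1}{\frac{69400371}{7131581}} = \frac{7131581}{69400371}$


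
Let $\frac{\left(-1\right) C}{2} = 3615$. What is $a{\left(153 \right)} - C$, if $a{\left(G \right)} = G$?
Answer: $7383$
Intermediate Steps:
$C = -7230$ ($C = \left(-2\right) 3615 = -7230$)
$a{\left(153 \right)} - C = 153 - -7230 = 153 + 7230 = 7383$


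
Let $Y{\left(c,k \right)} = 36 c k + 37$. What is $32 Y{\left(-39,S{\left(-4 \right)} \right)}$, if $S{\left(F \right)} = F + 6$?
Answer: $-88672$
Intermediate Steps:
$S{\left(F \right)} = 6 + F$
$Y{\left(c,k \right)} = 37 + 36 c k$ ($Y{\left(c,k \right)} = 36 c k + 37 = 37 + 36 c k$)
$32 Y{\left(-39,S{\left(-4 \right)} \right)} = 32 \left(37 + 36 \left(-39\right) \left(6 - 4\right)\right) = 32 \left(37 + 36 \left(-39\right) 2\right) = 32 \left(37 - 2808\right) = 32 \left(-2771\right) = -88672$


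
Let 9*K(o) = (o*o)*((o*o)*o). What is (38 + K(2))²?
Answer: 139876/81 ≈ 1726.9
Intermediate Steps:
K(o) = o⁵/9 (K(o) = ((o*o)*((o*o)*o))/9 = (o²*(o²*o))/9 = (o²*o³)/9 = o⁵/9)
(38 + K(2))² = (38 + (⅑)*2⁵)² = (38 + (⅑)*32)² = (38 + 32/9)² = (374/9)² = 139876/81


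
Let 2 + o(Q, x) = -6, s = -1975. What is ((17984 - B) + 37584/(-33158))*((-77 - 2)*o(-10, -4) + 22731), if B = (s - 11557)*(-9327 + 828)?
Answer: -44539859912493164/16579 ≈ -2.6865e+12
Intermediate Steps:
o(Q, x) = -8 (o(Q, x) = -2 - 6 = -8)
B = 115008468 (B = (-1975 - 11557)*(-9327 + 828) = -13532*(-8499) = 115008468)
((17984 - B) + 37584/(-33158))*((-77 - 2)*o(-10, -4) + 22731) = ((17984 - 1*115008468) + 37584/(-33158))*((-77 - 2)*(-8) + 22731) = ((17984 - 115008468) + 37584*(-1/33158))*(-79*(-8) + 22731) = (-114990484 - 18792/16579)*(632 + 22731) = -1906427253028/16579*23363 = -44539859912493164/16579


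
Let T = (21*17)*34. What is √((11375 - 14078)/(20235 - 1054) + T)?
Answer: 45*√2205258751/19181 ≈ 110.17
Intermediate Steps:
T = 12138 (T = 357*34 = 12138)
√((11375 - 14078)/(20235 - 1054) + T) = √((11375 - 14078)/(20235 - 1054) + 12138) = √(-2703/19181 + 12138) = √(232816275/19181) = 45*√2205258751/19181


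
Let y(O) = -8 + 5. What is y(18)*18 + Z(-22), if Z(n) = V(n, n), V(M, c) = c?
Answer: -76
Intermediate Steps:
y(O) = -3
Z(n) = n
y(18)*18 + Z(-22) = -3*18 - 22 = -54 - 22 = -76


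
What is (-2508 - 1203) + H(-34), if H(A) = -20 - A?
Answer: -3697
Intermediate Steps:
(-2508 - 1203) + H(-34) = (-2508 - 1203) + (-20 - 1*(-34)) = -3711 + (-20 + 34) = -3711 + 14 = -3697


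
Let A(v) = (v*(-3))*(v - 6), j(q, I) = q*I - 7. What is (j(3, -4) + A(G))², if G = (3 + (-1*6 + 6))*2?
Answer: 361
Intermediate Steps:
j(q, I) = -7 + I*q (j(q, I) = I*q - 7 = -7 + I*q)
G = 6 (G = (3 + (-6 + 6))*2 = (3 + 0)*2 = 3*2 = 6)
A(v) = -3*v*(-6 + v) (A(v) = (-3*v)*(-6 + v) = -3*v*(-6 + v))
(j(3, -4) + A(G))² = ((-7 - 4*3) + 3*6*(6 - 1*6))² = ((-7 - 12) + 3*6*(6 - 6))² = (-19 + 3*6*0)² = (-19 + 0)² = (-19)² = 361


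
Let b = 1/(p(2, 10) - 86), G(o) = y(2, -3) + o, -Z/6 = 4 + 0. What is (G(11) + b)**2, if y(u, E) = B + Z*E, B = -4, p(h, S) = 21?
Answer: 26357956/4225 ≈ 6238.6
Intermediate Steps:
Z = -24 (Z = -6*(4 + 0) = -6*4 = -24)
y(u, E) = -4 - 24*E
G(o) = 68 + o (G(o) = (-4 - 24*(-3)) + o = (-4 + 72) + o = 68 + o)
b = -1/65 (b = 1/(21 - 86) = 1/(-65) = -1/65 ≈ -0.015385)
(G(11) + b)**2 = ((68 + 11) - 1/65)**2 = (79 - 1/65)**2 = (5134/65)**2 = 26357956/4225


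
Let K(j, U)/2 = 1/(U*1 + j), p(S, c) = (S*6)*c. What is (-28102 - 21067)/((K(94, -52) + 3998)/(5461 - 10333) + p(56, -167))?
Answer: 5030578728/5741014903 ≈ 0.87625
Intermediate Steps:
p(S, c) = 6*S*c (p(S, c) = (6*S)*c = 6*S*c)
K(j, U) = 2/(U + j) (K(j, U) = 2/(U*1 + j) = 2/(U + j))
(-28102 - 21067)/((K(94, -52) + 3998)/(5461 - 10333) + p(56, -167)) = (-28102 - 21067)/((2/(-52 + 94) + 3998)/(5461 - 10333) + 6*56*(-167)) = -49169/((2/42 + 3998)/(-4872) - 56112) = -49169/((2*(1/42) + 3998)*(-1/4872) - 56112) = -49169/((1/21 + 3998)*(-1/4872) - 56112) = -49169/((83959/21)*(-1/4872) - 56112) = -49169/(-83959/102312 - 56112) = -49169/(-5741014903/102312) = -49169*(-102312/5741014903) = 5030578728/5741014903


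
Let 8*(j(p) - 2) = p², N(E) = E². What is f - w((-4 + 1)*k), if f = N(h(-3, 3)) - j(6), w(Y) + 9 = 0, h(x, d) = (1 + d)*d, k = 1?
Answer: 293/2 ≈ 146.50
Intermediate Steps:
h(x, d) = d*(1 + d)
j(p) = 2 + p²/8
w(Y) = -9 (w(Y) = -9 + 0 = -9)
f = 275/2 (f = (3*(1 + 3))² - (2 + (⅛)*6²) = (3*4)² - (2 + (⅛)*36) = 12² - (2 + 9/2) = 144 - 1*13/2 = 144 - 13/2 = 275/2 ≈ 137.50)
f - w((-4 + 1)*k) = 275/2 - 1*(-9) = 275/2 + 9 = 293/2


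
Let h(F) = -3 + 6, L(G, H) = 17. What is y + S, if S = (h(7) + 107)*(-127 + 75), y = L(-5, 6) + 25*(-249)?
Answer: -11928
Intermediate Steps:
h(F) = 3
y = -6208 (y = 17 + 25*(-249) = 17 - 6225 = -6208)
S = -5720 (S = (3 + 107)*(-127 + 75) = 110*(-52) = -5720)
y + S = -6208 - 5720 = -11928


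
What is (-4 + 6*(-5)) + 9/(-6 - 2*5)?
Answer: -553/16 ≈ -34.563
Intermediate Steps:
(-4 + 6*(-5)) + 9/(-6 - 2*5) = (-4 - 30) + 9/(-6 - 10) = -34 + 9/(-16) = -34 - 1/16*9 = -34 - 9/16 = -553/16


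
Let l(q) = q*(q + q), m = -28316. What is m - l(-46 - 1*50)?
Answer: -46748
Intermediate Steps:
l(q) = 2*q² (l(q) = q*(2*q) = 2*q²)
m - l(-46 - 1*50) = -28316 - 2*(-46 - 1*50)² = -28316 - 2*(-46 - 50)² = -28316 - 2*(-96)² = -28316 - 2*9216 = -28316 - 1*18432 = -28316 - 18432 = -46748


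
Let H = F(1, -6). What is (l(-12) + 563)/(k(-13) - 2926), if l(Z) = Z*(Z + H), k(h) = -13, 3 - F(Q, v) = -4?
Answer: -623/2939 ≈ -0.21198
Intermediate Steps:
F(Q, v) = 7 (F(Q, v) = 3 - 1*(-4) = 3 + 4 = 7)
H = 7
l(Z) = Z*(7 + Z) (l(Z) = Z*(Z + 7) = Z*(7 + Z))
(l(-12) + 563)/(k(-13) - 2926) = (-12*(7 - 12) + 563)/(-13 - 2926) = (-12*(-5) + 563)/(-2939) = (60 + 563)*(-1/2939) = 623*(-1/2939) = -623/2939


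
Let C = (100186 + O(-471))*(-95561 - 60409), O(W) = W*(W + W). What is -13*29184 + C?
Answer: -84827471352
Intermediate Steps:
O(W) = 2*W² (O(W) = W*(2*W) = 2*W²)
C = -84827091960 (C = (100186 + 2*(-471)²)*(-95561 - 60409) = (100186 + 2*221841)*(-155970) = (100186 + 443682)*(-155970) = 543868*(-155970) = -84827091960)
-13*29184 + C = -13*29184 - 84827091960 = -379392 - 84827091960 = -84827471352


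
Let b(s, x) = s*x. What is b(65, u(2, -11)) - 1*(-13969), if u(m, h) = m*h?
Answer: 12539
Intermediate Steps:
u(m, h) = h*m
b(65, u(2, -11)) - 1*(-13969) = 65*(-11*2) - 1*(-13969) = 65*(-22) + 13969 = -1430 + 13969 = 12539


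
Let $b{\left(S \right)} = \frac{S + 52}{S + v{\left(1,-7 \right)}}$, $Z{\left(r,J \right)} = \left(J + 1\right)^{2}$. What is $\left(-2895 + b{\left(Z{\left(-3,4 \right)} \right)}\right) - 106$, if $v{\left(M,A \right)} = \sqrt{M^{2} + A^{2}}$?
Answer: $- \frac{68946}{23} - \frac{77 \sqrt{2}}{115} \approx -2998.6$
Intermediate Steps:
$v{\left(M,A \right)} = \sqrt{A^{2} + M^{2}}$
$Z{\left(r,J \right)} = \left(1 + J\right)^{2}$
$b{\left(S \right)} = \frac{52 + S}{S + 5 \sqrt{2}}$ ($b{\left(S \right)} = \frac{S + 52}{S + \sqrt{\left(-7\right)^{2} + 1^{2}}} = \frac{52 + S}{S + \sqrt{49 + 1}} = \frac{52 + S}{S + \sqrt{50}} = \frac{52 + S}{S + 5 \sqrt{2}}$)
$\left(-2895 + b{\left(Z{\left(-3,4 \right)} \right)}\right) - 106 = \left(-2895 + \frac{52 + \left(1 + 4\right)^{2}}{\left(1 + 4\right)^{2} + 5 \sqrt{2}}\right) - 106 = \left(-2895 + \frac{52 + 5^{2}}{5^{2} + 5 \sqrt{2}}\right) - 106 = \left(-2895 + \frac{52 + 25}{25 + 5 \sqrt{2}}\right) - 106 = \left(-2895 + \frac{1}{25 + 5 \sqrt{2}} \cdot 77\right) - 106 = \left(-2895 + \frac{77}{25 + 5 \sqrt{2}}\right) - 106 = -3001 + \frac{77}{25 + 5 \sqrt{2}}$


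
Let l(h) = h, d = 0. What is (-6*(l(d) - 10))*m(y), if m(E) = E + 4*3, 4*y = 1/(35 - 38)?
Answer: 715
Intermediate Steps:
y = -1/12 (y = 1/(4*(35 - 38)) = (¼)/(-3) = (¼)*(-⅓) = -1/12 ≈ -0.083333)
m(E) = 12 + E (m(E) = E + 12 = 12 + E)
(-6*(l(d) - 10))*m(y) = (-6*(0 - 10))*(12 - 1/12) = -6*(-10)*(143/12) = 60*(143/12) = 715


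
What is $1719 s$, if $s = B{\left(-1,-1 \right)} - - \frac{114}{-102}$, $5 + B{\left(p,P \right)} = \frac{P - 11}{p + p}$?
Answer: $- \frac{3438}{17} \approx -202.24$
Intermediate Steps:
$B{\left(p,P \right)} = -5 + \frac{-11 + P}{2 p}$ ($B{\left(p,P \right)} = -5 + \frac{P - 11}{p + p} = -5 + \frac{-11 + P}{2 p}$)
$s = - \frac{2}{17}$ ($s = \frac{-11 - 1 - -10}{2 \left(-1\right)} - - \frac{114}{-102} = \frac{1}{2} \left(-1\right) \left(-11 - 1 + 10\right) - \left(-114\right) \left(- \frac{1}{102}\right) = \frac{1}{2} \left(-1\right) \left(-2\right) - \frac{19}{17} = 1 - \frac{19}{17} = - \frac{2}{17} \approx -0.11765$)
$1719 s = 1719 \left(- \frac{2}{17}\right) = - \frac{3438}{17}$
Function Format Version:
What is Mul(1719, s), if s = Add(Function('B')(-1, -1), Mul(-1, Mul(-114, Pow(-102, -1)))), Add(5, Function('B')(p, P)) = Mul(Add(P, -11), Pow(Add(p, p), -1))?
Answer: Rational(-3438, 17) ≈ -202.24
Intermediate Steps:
Function('B')(p, P) = Add(-5, Mul(Rational(1, 2), Pow(p, -1), Add(-11, P))) (Function('B')(p, P) = Add(-5, Mul(Add(P, -11), Pow(Add(p, p), -1))) = Add(-5, Mul(Add(-11, P), Pow(Mul(2, p), -1))) = Add(-5, Mul(Add(-11, P), Mul(Rational(1, 2), Pow(p, -1)))) = Add(-5, Mul(Rational(1, 2), Pow(p, -1), Add(-11, P))))
s = Rational(-2, 17) (s = Add(Mul(Rational(1, 2), Pow(-1, -1), Add(-11, -1, Mul(-10, -1))), Mul(-1, Mul(-114, Pow(-102, -1)))) = Add(Mul(Rational(1, 2), -1, Add(-11, -1, 10)), Mul(-1, Mul(-114, Rational(-1, 102)))) = Add(Mul(Rational(1, 2), -1, -2), Mul(-1, Rational(19, 17))) = Add(1, Rational(-19, 17)) = Rational(-2, 17) ≈ -0.11765)
Mul(1719, s) = Mul(1719, Rational(-2, 17)) = Rational(-3438, 17)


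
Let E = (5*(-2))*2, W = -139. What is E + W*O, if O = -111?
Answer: 15409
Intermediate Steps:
E = -20 (E = -10*2 = -20)
E + W*O = -20 - 139*(-111) = -20 + 15429 = 15409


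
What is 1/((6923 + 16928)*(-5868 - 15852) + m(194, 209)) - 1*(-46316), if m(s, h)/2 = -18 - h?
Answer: 23993733962983/518044174 ≈ 46316.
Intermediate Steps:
m(s, h) = -36 - 2*h (m(s, h) = 2*(-18 - h) = -36 - 2*h)
1/((6923 + 16928)*(-5868 - 15852) + m(194, 209)) - 1*(-46316) = 1/((6923 + 16928)*(-5868 - 15852) + (-36 - 2*209)) - 1*(-46316) = 1/(23851*(-21720) + (-36 - 418)) + 46316 = 1/(-518043720 - 454) + 46316 = 1/(-518044174) + 46316 = -1/518044174 + 46316 = 23993733962983/518044174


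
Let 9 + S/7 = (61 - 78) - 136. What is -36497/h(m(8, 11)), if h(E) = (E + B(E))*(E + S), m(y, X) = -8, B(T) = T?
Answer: -36497/18272 ≈ -1.9974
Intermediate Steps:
S = -1134 (S = -63 + 7*((61 - 78) - 136) = -63 + 7*(-17 - 136) = -63 + 7*(-153) = -63 - 1071 = -1134)
h(E) = 2*E*(-1134 + E) (h(E) = (E + E)*(E - 1134) = (2*E)*(-1134 + E) = 2*E*(-1134 + E))
-36497/h(m(8, 11)) = -36497*(-1/(16*(-1134 - 8))) = -36497/(2*(-8)*(-1142)) = -36497/18272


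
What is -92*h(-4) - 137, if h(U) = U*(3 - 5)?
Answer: -873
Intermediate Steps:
h(U) = -2*U (h(U) = U*(-2) = -2*U)
-92*h(-4) - 137 = -(-184)*(-4) - 137 = -92*8 - 137 = -736 - 137 = -873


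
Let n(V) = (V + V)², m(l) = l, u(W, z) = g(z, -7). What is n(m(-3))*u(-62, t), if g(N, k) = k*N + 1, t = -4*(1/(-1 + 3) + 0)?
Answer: 540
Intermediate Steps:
t = -2 (t = -4*(1/2 + 0) = -4*(½ + 0) = -4*½ = -2)
g(N, k) = 1 + N*k (g(N, k) = N*k + 1 = 1 + N*k)
u(W, z) = 1 - 7*z (u(W, z) = 1 + z*(-7) = 1 - 7*z)
n(V) = 4*V² (n(V) = (2*V)² = 4*V²)
n(m(-3))*u(-62, t) = (4*(-3)²)*(1 - 7*(-2)) = (4*9)*(1 + 14) = 36*15 = 540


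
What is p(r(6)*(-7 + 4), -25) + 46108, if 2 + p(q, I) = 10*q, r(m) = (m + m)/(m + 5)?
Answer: 506806/11 ≈ 46073.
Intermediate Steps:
r(m) = 2*m/(5 + m) (r(m) = (2*m)/(5 + m) = 2*m/(5 + m))
p(q, I) = -2 + 10*q
p(r(6)*(-7 + 4), -25) + 46108 = (-2 + 10*((2*6/(5 + 6))*(-7 + 4))) + 46108 = (-2 + 10*((2*6/11)*(-3))) + 46108 = (-2 + 10*((2*6*(1/11))*(-3))) + 46108 = (-2 + 10*((12/11)*(-3))) + 46108 = (-2 + 10*(-36/11)) + 46108 = (-2 - 360/11) + 46108 = -382/11 + 46108 = 506806/11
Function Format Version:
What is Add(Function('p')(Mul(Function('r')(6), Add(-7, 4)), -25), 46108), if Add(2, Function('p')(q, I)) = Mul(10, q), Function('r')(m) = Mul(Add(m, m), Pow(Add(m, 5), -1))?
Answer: Rational(506806, 11) ≈ 46073.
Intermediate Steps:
Function('r')(m) = Mul(2, m, Pow(Add(5, m), -1)) (Function('r')(m) = Mul(Mul(2, m), Pow(Add(5, m), -1)) = Mul(2, m, Pow(Add(5, m), -1)))
Function('p')(q, I) = Add(-2, Mul(10, q))
Add(Function('p')(Mul(Function('r')(6), Add(-7, 4)), -25), 46108) = Add(Add(-2, Mul(10, Mul(Mul(2, 6, Pow(Add(5, 6), -1)), Add(-7, 4)))), 46108) = Add(Add(-2, Mul(10, Mul(Mul(2, 6, Pow(11, -1)), -3))), 46108) = Add(Add(-2, Mul(10, Mul(Mul(2, 6, Rational(1, 11)), -3))), 46108) = Add(Add(-2, Mul(10, Mul(Rational(12, 11), -3))), 46108) = Add(Add(-2, Mul(10, Rational(-36, 11))), 46108) = Add(Add(-2, Rational(-360, 11)), 46108) = Add(Rational(-382, 11), 46108) = Rational(506806, 11)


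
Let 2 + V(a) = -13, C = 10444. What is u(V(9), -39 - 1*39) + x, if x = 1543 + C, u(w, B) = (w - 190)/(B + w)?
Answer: 1114996/93 ≈ 11989.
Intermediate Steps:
V(a) = -15 (V(a) = -2 - 13 = -15)
u(w, B) = (-190 + w)/(B + w)
x = 11987 (x = 1543 + 10444 = 11987)
u(V(9), -39 - 1*39) + x = (-190 - 15)/((-39 - 1*39) - 15) + 11987 = -205/((-39 - 39) - 15) + 11987 = -205/(-78 - 15) + 11987 = -205/(-93) + 11987 = -1/93*(-205) + 11987 = 205/93 + 11987 = 1114996/93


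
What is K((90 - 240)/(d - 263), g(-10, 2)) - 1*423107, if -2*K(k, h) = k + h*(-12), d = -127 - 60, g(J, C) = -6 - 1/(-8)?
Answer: -5077709/12 ≈ -4.2314e+5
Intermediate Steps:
g(J, C) = -47/8 (g(J, C) = -6 - 1*(-⅛) = -6 + ⅛ = -47/8)
d = -187
K(k, h) = 6*h - k/2 (K(k, h) = -(k + h*(-12))/2 = -(k - 12*h)/2 = 6*h - k/2)
K((90 - 240)/(d - 263), g(-10, 2)) - 1*423107 = (6*(-47/8) - (90 - 240)/(2*(-187 - 263))) - 1*423107 = (-141/4 - (-75)/(-450)) - 423107 = (-141/4 - (-75)*(-1)/450) - 423107 = (-141/4 - ½*⅓) - 423107 = (-141/4 - ⅙) - 423107 = -425/12 - 423107 = -5077709/12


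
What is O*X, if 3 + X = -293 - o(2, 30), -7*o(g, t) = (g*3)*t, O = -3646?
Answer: 6898232/7 ≈ 9.8546e+5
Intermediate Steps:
o(g, t) = -3*g*t/7 (o(g, t) = -g*3*t/7 = -3*g*t/7)
X = -1892/7 (X = -3 + (-293 - (-3)*2*30/7) = -3 + (-293 - 1*(-180/7)) = -3 + (-293 + 180/7) = -3 - 1871/7 = -1892/7 ≈ -270.29)
O*X = -3646*(-1892/7) = 6898232/7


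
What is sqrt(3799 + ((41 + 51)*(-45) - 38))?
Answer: I*sqrt(379) ≈ 19.468*I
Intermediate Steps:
sqrt(3799 + ((41 + 51)*(-45) - 38)) = sqrt(3799 + (92*(-45) - 38)) = sqrt(3799 + (-4140 - 38)) = sqrt(3799 - 4178) = sqrt(-379) = I*sqrt(379)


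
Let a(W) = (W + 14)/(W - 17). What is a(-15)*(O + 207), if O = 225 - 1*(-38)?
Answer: 235/16 ≈ 14.688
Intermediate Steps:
a(W) = (14 + W)/(-17 + W)
O = 263 (O = 225 + 38 = 263)
a(-15)*(O + 207) = ((14 - 15)/(-17 - 15))*(263 + 207) = (-1/(-32))*470 = -1/32*(-1)*470 = (1/32)*470 = 235/16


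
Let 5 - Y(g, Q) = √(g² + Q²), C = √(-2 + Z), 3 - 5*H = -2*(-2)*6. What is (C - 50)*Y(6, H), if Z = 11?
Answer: -235 + 141*√149/5 ≈ 109.22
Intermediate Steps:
H = -21/5 (H = ⅗ - (-2*(-2))*6/5 = ⅗ - 4*6/5 = ⅗ - ⅕*24 = ⅗ - 24/5 = -21/5 ≈ -4.2000)
C = 3 (C = √(-2 + 11) = √9 = 3)
Y(g, Q) = 5 - √(Q² + g²) (Y(g, Q) = 5 - √(g² + Q²) = 5 - √(Q² + g²))
(C - 50)*Y(6, H) = (3 - 50)*(5 - √((-21/5)² + 6²)) = -47*(5 - √(441/25 + 36)) = -47*(5 - √(1341/25)) = -47*(5 - 3*√149/5) = -235 + 141*√149/5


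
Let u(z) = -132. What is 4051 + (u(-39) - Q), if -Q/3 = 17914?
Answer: 57661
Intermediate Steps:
Q = -53742 (Q = -3*17914 = -53742)
4051 + (u(-39) - Q) = 4051 + (-132 - 1*(-53742)) = 4051 + (-132 + 53742) = 4051 + 53610 = 57661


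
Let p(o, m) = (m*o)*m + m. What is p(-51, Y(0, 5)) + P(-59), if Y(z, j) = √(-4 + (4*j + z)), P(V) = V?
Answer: -871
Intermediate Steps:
Y(z, j) = √(-4 + z + 4*j) (Y(z, j) = √(-4 + (z + 4*j)) = √(-4 + z + 4*j))
p(o, m) = m + o*m² (p(o, m) = o*m² + m = m + o*m²)
p(-51, Y(0, 5)) + P(-59) = √(-4 + 0 + 4*5)*(1 + √(-4 + 0 + 4*5)*(-51)) - 59 = √(-4 + 0 + 20)*(1 + √(-4 + 0 + 20)*(-51)) - 59 = √16*(1 + √16*(-51)) - 59 = 4*(1 + 4*(-51)) - 59 = 4*(1 - 204) - 59 = 4*(-203) - 59 = -812 - 59 = -871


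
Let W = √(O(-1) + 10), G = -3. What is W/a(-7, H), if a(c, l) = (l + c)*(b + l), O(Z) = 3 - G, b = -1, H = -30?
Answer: 4/1147 ≈ 0.0034874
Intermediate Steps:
O(Z) = 6 (O(Z) = 3 - 1*(-3) = 3 + 3 = 6)
W = 4 (W = √(6 + 10) = √16 = 4)
a(c, l) = (-1 + l)*(c + l) (a(c, l) = (l + c)*(-1 + l) = (c + l)*(-1 + l) = (-1 + l)*(c + l))
W/a(-7, H) = 4/((-30)² - 1*(-7) - 1*(-30) - 7*(-30)) = 4/(900 + 7 + 30 + 210) = 4/1147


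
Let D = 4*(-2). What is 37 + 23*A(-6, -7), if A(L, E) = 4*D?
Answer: -699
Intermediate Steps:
D = -8
A(L, E) = -32 (A(L, E) = 4*(-8) = -32)
37 + 23*A(-6, -7) = 37 + 23*(-32) = 37 - 736 = -699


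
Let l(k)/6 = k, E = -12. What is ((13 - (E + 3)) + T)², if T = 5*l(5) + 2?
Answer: 30276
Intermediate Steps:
l(k) = 6*k
T = 152 (T = 5*(6*5) + 2 = 5*30 + 2 = 150 + 2 = 152)
((13 - (E + 3)) + T)² = ((13 - (-12 + 3)) + 152)² = ((13 - 1*(-9)) + 152)² = ((13 + 9) + 152)² = (22 + 152)² = 174² = 30276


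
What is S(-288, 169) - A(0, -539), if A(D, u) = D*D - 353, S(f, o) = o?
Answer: 522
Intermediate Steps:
A(D, u) = -353 + D**2 (A(D, u) = D**2 - 353 = -353 + D**2)
S(-288, 169) - A(0, -539) = 169 - (-353 + 0**2) = 169 - (-353 + 0) = 169 - 1*(-353) = 169 + 353 = 522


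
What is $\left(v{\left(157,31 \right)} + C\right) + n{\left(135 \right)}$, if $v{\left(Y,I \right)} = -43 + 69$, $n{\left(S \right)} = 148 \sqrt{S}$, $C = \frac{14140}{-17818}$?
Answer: $\frac{224564}{8909} + 444 \sqrt{15} \approx 1744.8$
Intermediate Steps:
$C = - \frac{7070}{8909}$ ($C = 14140 \left(- \frac{1}{17818}\right) = - \frac{7070}{8909} \approx -0.79358$)
$v{\left(Y,I \right)} = 26$
$\left(v{\left(157,31 \right)} + C\right) + n{\left(135 \right)} = \left(26 - \frac{7070}{8909}\right) + 148 \sqrt{135} = \frac{224564}{8909} + 148 \cdot 3 \sqrt{15} = \frac{224564}{8909} + 444 \sqrt{15}$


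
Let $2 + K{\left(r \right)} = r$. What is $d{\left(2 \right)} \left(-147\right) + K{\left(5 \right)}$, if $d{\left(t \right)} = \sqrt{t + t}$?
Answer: $-291$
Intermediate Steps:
$d{\left(t \right)} = \sqrt{2} \sqrt{t}$ ($d{\left(t \right)} = \sqrt{2 t} = \sqrt{2} \sqrt{t}$)
$K{\left(r \right)} = -2 + r$
$d{\left(2 \right)} \left(-147\right) + K{\left(5 \right)} = \sqrt{2} \sqrt{2} \left(-147\right) + \left(-2 + 5\right) = 2 \left(-147\right) + 3 = -294 + 3 = -291$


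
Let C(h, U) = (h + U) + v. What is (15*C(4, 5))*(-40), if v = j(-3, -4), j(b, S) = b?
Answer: -3600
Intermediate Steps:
v = -3
C(h, U) = -3 + U + h (C(h, U) = (h + U) - 3 = (U + h) - 3 = -3 + U + h)
(15*C(4, 5))*(-40) = (15*(-3 + 5 + 4))*(-40) = (15*6)*(-40) = 90*(-40) = -3600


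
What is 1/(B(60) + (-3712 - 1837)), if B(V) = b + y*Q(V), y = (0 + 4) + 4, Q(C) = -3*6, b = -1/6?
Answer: -6/34159 ≈ -0.00017565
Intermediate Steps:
b = -⅙ (b = -1*⅙ = -⅙ ≈ -0.16667)
Q(C) = -18
y = 8 (y = 4 + 4 = 8)
B(V) = -865/6 (B(V) = -⅙ + 8*(-18) = -⅙ - 144 = -865/6)
1/(B(60) + (-3712 - 1837)) = 1/(-865/6 + (-3712 - 1837)) = 1/(-865/6 - 5549) = 1/(-34159/6) = -6/34159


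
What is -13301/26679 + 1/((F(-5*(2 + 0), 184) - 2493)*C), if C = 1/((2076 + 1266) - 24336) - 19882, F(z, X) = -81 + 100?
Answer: -6867667155840470/13775092062409407 ≈ -0.49856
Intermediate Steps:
F(z, X) = 19
C = -417402709/20994 (C = 1/(3342 - 24336) - 19882 = 1/(-20994) - 19882 = -1/20994 - 19882 = -417402709/20994 ≈ -19882.)
-13301/26679 + 1/((F(-5*(2 + 0), 184) - 2493)*C) = -13301/26679 + 1/((19 - 2493)*(-417402709/20994)) = -13301*1/26679 - 20994/417402709/(-2474) = -13301/26679 - 1/2474*(-20994/417402709) = -13301/26679 + 10497/516327151033 = -6867667155840470/13775092062409407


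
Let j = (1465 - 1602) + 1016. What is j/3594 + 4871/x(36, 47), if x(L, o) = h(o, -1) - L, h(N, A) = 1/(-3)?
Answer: -17474437/130582 ≈ -133.82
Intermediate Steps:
h(N, A) = -⅓
x(L, o) = -⅓ - L
j = 879 (j = -137 + 1016 = 879)
j/3594 + 4871/x(36, 47) = 879/3594 + 4871/(-⅓ - 1*36) = 879*(1/3594) + 4871/(-⅓ - 36) = 293/1198 + 4871/(-109/3) = 293/1198 + 4871*(-3/109) = 293/1198 - 14613/109 = -17474437/130582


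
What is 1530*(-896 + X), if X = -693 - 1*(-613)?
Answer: -1493280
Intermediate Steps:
X = -80 (X = -693 + 613 = -80)
1530*(-896 + X) = 1530*(-896 - 80) = 1530*(-976) = -1493280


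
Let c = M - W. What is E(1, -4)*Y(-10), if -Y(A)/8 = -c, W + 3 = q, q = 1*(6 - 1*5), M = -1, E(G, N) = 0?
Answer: 0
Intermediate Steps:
q = 1 (q = 1*(6 - 5) = 1*1 = 1)
W = -2 (W = -3 + 1 = -2)
c = 1 (c = -1 - 1*(-2) = -1 + 2 = 1)
Y(A) = 8 (Y(A) = -(-8) = -8*(-1) = 8)
E(1, -4)*Y(-10) = 0*8 = 0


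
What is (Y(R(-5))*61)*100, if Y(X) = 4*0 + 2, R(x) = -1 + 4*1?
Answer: 12200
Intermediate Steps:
R(x) = 3 (R(x) = -1 + 4 = 3)
Y(X) = 2 (Y(X) = 0 + 2 = 2)
(Y(R(-5))*61)*100 = (2*61)*100 = 122*100 = 12200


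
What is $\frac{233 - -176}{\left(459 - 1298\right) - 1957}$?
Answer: $- \frac{409}{2796} \approx -0.14628$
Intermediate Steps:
$\frac{233 - -176}{\left(459 - 1298\right) - 1957} = \frac{233 + \left(-387 + 563\right)}{-839 - 1957} = \frac{233 + 176}{-2796} = 409 \left(- \frac{1}{2796}\right) = - \frac{409}{2796}$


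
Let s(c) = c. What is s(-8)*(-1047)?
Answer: 8376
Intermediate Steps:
s(-8)*(-1047) = -8*(-1047) = 8376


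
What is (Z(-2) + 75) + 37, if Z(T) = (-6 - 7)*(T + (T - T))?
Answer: 138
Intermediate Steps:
Z(T) = -13*T (Z(T) = -13*(T + 0) = -13*T)
(Z(-2) + 75) + 37 = (-13*(-2) + 75) + 37 = (26 + 75) + 37 = 101 + 37 = 138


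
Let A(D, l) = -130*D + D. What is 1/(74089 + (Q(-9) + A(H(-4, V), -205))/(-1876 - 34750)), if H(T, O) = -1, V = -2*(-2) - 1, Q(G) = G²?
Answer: 18313/1356791752 ≈ 1.3497e-5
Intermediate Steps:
V = 3 (V = 4 - 1 = 3)
A(D, l) = -129*D
1/(74089 + (Q(-9) + A(H(-4, V), -205))/(-1876 - 34750)) = 1/(74089 + ((-9)² - 129*(-1))/(-1876 - 34750)) = 1/(74089 + (81 + 129)/(-36626)) = 1/(74089 + 210*(-1/36626)) = 1/(74089 - 105/18313) = 1/(1356791752/18313) = 18313/1356791752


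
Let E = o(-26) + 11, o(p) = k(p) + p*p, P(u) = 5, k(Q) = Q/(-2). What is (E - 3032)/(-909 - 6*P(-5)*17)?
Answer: 212/129 ≈ 1.6434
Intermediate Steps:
k(Q) = -Q/2 (k(Q) = Q*(-½) = -Q/2)
o(p) = p² - p/2 (o(p) = -p/2 + p*p = -p/2 + p² = p² - p/2)
E = 700 (E = -26*(-½ - 26) + 11 = -26*(-53/2) + 11 = 689 + 11 = 700)
(E - 3032)/(-909 - 6*P(-5)*17) = (700 - 3032)/(-909 - 6*5*17) = -2332/(-909 - 30*17) = -2332/(-909 - 510) = -2332/(-1419) = -2332*(-1/1419) = 212/129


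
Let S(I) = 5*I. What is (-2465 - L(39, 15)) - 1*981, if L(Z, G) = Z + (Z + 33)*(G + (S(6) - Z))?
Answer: -3917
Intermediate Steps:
L(Z, G) = Z + (33 + Z)*(30 + G - Z) (L(Z, G) = Z + (Z + 33)*(G + (5*6 - Z)) = Z + (33 + Z)*(G + (30 - Z)) = Z + (33 + Z)*(30 + G - Z))
(-2465 - L(39, 15)) - 1*981 = (-2465 - (990 - 1*39² - 2*39 + 33*15 + 15*39)) - 1*981 = (-2465 - (990 - 1*1521 - 78 + 495 + 585)) - 981 = (-2465 - (990 - 1521 - 78 + 495 + 585)) - 981 = (-2465 - 1*471) - 981 = (-2465 - 471) - 981 = -2936 - 981 = -3917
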